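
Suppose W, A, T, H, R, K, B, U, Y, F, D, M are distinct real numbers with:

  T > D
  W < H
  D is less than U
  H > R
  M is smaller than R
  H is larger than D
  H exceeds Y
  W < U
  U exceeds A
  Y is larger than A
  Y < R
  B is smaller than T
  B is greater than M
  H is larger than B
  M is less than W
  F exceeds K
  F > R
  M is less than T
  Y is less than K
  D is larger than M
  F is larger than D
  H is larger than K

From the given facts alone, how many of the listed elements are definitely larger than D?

From D the given relations immediately reach H, T, F, U.
Nothing else is reachable above D; 4 in all.

4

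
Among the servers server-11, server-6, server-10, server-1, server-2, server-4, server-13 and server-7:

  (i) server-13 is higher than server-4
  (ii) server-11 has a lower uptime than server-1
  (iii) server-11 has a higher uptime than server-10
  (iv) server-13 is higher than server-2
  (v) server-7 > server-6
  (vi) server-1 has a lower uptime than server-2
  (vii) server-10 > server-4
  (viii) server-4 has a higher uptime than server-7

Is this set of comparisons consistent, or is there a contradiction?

Every relation is compatible with server-6 < server-7 < server-4 < server-10 < server-11 < server-1 < server-2 < server-13; the set is consistent.

consistent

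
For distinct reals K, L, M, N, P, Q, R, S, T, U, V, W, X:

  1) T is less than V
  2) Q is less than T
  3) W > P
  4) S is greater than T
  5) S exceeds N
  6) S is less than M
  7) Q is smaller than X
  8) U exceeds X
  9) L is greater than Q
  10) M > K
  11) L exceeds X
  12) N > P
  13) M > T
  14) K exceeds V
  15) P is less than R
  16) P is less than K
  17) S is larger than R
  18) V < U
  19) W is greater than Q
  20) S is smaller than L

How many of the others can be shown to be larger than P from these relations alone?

7

From P the given relations immediately reach N, R, W, K.
From those, S, M — 6 in total.
From those, L — 7 in total.
Nothing else is reachable above P; 7 in all.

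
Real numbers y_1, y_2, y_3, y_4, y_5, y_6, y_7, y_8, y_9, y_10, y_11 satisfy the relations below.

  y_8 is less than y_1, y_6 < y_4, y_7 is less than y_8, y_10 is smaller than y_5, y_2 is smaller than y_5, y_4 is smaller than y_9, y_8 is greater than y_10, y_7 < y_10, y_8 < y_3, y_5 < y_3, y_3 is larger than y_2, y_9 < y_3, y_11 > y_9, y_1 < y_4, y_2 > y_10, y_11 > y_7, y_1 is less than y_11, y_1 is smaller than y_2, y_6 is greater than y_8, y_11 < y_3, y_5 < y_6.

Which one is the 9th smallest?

Chaining the given pairs: y_7 < y_10 < y_8 < y_1 < y_2 < y_5 < y_6 < y_4 < y_9 < y_11 < y_3.
The 9th smallest is y_9.

y_9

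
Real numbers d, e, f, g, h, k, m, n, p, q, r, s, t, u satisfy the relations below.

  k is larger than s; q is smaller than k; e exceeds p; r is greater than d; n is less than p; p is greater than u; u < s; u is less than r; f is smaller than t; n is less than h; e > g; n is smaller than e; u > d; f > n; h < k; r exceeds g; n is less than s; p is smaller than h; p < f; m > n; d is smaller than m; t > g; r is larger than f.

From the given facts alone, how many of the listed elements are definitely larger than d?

The elements the relations force above d are m, u, p, f, h, s, e, k, r, t — no chain reaches any other.
That is 10.

10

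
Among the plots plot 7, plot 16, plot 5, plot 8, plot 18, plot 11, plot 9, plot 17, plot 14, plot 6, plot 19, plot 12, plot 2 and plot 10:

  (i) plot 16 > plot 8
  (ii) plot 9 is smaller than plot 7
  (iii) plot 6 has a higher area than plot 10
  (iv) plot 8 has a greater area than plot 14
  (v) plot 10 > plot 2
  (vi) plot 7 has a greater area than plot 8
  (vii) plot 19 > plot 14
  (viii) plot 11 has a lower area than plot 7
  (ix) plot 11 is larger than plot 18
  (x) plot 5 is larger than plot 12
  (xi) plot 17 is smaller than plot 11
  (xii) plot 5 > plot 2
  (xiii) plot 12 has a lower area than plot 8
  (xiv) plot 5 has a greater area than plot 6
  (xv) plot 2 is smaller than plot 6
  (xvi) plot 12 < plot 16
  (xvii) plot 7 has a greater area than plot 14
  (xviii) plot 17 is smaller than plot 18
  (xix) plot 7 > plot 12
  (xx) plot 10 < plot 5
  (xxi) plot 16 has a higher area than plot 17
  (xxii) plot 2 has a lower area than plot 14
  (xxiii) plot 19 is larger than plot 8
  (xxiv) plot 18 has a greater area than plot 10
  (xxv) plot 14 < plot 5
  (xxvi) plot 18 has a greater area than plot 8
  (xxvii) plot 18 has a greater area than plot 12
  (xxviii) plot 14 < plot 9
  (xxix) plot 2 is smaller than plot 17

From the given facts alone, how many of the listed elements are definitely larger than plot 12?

7

The elements the relations force above plot 12 are plot 8, plot 18, plot 11, plot 16, plot 5, plot 7, plot 19 — no chain reaches any other.
That is 7.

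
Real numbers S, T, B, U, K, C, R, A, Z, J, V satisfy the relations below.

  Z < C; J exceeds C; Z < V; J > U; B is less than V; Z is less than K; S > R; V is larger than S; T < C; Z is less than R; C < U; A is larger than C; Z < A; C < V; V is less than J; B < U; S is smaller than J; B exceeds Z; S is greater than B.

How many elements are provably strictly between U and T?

Chaining upward from T reaches: C, V, J, A.
Chaining downward from U reaches: Z, B, C.
Strictly between T and U are those in both lists: C — 1 element.

1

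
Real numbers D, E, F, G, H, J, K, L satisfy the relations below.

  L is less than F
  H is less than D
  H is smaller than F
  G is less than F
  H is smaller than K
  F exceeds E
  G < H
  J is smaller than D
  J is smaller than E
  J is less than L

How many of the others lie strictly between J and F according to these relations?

2

The relations place J below F. An element lies strictly between them when it is forced above J and also forced below F.
Above J: {L, E, D}. Below F: {G, L, H, E}.
Intersection: {L, E} — 2.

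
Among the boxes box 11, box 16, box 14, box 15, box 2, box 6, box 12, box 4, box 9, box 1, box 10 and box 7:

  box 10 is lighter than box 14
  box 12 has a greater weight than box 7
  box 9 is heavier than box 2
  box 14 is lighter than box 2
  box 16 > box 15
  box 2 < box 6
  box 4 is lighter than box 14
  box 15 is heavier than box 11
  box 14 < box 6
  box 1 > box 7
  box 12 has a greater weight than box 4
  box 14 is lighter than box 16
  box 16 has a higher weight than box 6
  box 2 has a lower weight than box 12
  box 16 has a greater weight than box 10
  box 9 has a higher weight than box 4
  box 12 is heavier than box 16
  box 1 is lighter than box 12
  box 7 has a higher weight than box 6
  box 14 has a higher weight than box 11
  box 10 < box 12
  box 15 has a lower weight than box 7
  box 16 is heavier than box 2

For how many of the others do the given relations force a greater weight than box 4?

From box 4 the given relations immediately reach box 14, box 9, box 12.
From those, box 2, box 6, box 16 — 6 in total.
From those, box 7 — 7 in total.
From those, box 1 — 8 in total.
No other element is forced above box 4 by the given relations, so the count is 8.

8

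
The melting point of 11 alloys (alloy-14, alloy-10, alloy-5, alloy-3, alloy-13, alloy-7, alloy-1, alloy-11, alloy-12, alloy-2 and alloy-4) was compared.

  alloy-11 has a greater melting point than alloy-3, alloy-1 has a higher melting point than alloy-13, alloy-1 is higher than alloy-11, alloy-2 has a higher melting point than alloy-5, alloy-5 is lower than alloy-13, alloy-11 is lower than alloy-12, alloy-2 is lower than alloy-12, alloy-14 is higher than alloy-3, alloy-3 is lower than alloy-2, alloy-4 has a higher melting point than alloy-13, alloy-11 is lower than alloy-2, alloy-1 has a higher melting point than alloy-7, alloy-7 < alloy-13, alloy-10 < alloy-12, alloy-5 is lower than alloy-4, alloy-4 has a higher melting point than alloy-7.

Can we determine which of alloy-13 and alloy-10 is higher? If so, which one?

undetermined

Following every chain through alloy-10: above alloy-10 we get alloy-12.
alloy-13 is not reached, and no chain runs the other way from alloy-13 to alloy-10.
So the given relations leave the order of alloy-10 and alloy-13 undetermined.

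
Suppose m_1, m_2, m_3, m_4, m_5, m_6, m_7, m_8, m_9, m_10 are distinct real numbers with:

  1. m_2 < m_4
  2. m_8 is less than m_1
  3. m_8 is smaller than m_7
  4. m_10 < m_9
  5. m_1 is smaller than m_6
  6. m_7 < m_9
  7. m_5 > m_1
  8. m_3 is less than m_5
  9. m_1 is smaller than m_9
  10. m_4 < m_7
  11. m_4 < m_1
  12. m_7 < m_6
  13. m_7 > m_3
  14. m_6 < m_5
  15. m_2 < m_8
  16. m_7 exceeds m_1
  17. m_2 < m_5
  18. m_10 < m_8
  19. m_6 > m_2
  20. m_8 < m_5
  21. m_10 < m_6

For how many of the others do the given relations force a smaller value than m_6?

The elements the relations force below m_6 are m_2, m_10, m_3, m_8, m_4, m_1, m_7 — no chain reaches any other.
That is 7.

7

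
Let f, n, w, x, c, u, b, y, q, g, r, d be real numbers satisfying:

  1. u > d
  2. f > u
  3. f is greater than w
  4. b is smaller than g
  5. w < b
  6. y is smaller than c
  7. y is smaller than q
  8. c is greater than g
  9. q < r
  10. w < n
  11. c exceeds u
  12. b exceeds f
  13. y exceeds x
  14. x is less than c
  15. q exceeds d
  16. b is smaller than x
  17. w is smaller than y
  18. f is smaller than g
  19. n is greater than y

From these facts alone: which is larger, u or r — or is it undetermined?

u < f < b < x < y < q < r, by transitivity through f, b, x, y, q.
So r is larger.

r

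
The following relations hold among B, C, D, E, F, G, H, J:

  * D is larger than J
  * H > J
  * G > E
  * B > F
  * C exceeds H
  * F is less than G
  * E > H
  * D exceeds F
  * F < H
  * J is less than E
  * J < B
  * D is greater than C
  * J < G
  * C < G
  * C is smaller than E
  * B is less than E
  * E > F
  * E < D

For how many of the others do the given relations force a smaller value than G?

6

Directly below G: F, J, C, E.
One step further: H, B (6 so far).
No other element is forced below G by the given relations, so the count is 6.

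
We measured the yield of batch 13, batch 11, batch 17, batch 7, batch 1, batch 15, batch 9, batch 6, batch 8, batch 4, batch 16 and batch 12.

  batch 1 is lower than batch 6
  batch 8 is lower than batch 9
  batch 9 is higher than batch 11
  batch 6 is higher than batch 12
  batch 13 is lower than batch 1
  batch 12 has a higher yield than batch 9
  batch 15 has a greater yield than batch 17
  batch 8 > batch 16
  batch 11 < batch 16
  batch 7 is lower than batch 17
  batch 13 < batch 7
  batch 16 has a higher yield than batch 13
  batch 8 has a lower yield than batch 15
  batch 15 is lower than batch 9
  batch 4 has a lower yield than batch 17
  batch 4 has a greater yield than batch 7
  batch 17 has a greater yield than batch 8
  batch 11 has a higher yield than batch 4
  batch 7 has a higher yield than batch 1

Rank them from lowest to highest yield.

The consecutive links are each given: batch 13 < batch 1; batch 1 < batch 7; batch 7 < batch 4; batch 4 < batch 11; batch 11 < batch 16; batch 16 < batch 8; batch 8 < batch 17; batch 17 < batch 15; batch 15 < batch 9; batch 9 < batch 12; batch 12 < batch 6.

batch 13 < batch 1 < batch 7 < batch 4 < batch 11 < batch 16 < batch 8 < batch 17 < batch 15 < batch 9 < batch 12 < batch 6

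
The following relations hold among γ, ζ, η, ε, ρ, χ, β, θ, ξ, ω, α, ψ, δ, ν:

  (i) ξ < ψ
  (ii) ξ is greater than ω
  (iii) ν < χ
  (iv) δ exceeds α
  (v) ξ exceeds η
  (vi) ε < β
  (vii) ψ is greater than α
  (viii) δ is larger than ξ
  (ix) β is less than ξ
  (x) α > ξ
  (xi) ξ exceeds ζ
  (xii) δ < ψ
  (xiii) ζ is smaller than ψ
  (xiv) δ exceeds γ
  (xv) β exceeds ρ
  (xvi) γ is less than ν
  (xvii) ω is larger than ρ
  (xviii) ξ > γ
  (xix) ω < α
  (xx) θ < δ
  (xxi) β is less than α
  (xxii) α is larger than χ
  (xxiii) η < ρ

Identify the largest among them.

ψ

ζ is not greatest since ζ < ψ; η is not greatest since η < ξ; ρ is not greatest since ρ < ω; θ is not greatest since θ < δ; ε is not greatest since ε < β; γ is not greatest since γ < ξ; β is not greatest since β < α; ω is not greatest since ω < ξ; ν is not greatest since ν < χ; ξ is not greatest since ξ < α; χ is not greatest since χ < α; α is not greatest since α < ψ; δ is not greatest since δ < ψ.
Only ψ has nothing above it, so ψ is the largest.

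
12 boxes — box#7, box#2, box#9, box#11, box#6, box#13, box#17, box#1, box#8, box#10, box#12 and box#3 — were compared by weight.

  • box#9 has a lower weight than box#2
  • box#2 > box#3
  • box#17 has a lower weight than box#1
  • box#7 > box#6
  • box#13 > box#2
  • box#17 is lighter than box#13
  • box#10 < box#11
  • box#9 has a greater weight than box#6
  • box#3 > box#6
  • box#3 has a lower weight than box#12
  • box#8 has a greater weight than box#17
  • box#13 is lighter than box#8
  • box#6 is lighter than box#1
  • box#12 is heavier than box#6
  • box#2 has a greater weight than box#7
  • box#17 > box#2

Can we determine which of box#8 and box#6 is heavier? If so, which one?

box#6 < box#3 and box#3 < box#2 give box#6 < box#2.
With box#2 < box#17: box#6 < box#3 < box#2 < box#17.
Then box#17 < box#13 extends the chain to box#13.
With box#13 < box#8: box#6 < box#3 < box#2 < box#17 < box#13 < box#8.
So box#8 is heavier.

box#8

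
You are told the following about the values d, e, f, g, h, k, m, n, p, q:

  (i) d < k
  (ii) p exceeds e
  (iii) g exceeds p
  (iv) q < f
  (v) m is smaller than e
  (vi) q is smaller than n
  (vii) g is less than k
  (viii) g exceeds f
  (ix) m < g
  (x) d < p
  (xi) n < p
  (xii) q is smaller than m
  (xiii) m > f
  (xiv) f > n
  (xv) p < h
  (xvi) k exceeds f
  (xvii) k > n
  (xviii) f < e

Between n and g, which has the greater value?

The relevant relations are n < f; f < m; m < e; e < p; p < g.
Together: n < f < m < e < p < g.
So n < g; g is the larger of the two.

g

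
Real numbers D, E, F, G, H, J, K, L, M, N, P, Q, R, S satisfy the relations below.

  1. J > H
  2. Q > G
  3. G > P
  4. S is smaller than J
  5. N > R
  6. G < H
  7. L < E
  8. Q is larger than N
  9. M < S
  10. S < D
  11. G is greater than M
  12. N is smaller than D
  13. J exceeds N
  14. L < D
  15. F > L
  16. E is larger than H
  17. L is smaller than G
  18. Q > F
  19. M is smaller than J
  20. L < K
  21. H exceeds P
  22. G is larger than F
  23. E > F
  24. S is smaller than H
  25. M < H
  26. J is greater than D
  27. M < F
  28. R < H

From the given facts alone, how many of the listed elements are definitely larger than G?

4

The elements the relations force above G are H, J, Q, E — no chain reaches any other.
That is 4.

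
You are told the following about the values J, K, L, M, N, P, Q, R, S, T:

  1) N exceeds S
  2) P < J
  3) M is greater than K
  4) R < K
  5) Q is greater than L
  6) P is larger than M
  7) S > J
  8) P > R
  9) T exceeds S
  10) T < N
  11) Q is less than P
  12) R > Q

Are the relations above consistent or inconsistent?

consistent

Every relation is compatible with L < Q < R < K < M < P < J < S < T < N; the set is consistent.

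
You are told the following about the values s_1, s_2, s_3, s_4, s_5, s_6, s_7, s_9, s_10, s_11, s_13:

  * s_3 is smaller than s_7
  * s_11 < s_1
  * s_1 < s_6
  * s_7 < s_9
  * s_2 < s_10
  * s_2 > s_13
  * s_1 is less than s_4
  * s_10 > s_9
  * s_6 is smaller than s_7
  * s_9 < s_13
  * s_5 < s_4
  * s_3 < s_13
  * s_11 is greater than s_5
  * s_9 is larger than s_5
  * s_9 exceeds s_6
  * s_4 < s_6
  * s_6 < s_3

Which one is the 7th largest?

Piecing the relations together gives one ordering: s_5 < s_11 < s_1 < s_4 < s_6 < s_3 < s_7 < s_9 < s_13 < s_2 < s_10.
The 7th largest is s_6.

s_6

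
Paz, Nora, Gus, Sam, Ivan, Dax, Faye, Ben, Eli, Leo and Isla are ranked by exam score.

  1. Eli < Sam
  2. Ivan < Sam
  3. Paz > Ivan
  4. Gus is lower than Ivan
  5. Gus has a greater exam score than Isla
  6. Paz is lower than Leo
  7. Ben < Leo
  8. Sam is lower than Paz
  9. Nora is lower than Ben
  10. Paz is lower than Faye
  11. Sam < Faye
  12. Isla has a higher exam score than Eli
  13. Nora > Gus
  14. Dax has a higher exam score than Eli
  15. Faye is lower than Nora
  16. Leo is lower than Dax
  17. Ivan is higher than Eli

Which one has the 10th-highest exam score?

Isla

Chaining the given pairs: Eli < Isla < Gus < Ivan < Sam < Paz < Faye < Nora < Ben < Leo < Dax.
The 10th largest is Isla.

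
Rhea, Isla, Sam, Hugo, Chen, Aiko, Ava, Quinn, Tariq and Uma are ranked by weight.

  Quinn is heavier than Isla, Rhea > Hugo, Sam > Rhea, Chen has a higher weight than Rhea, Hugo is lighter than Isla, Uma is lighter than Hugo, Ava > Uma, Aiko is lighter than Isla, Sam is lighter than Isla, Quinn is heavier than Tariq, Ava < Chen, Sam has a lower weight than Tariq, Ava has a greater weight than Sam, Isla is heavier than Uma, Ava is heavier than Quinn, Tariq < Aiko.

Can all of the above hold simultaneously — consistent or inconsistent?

The single ordering Uma < Hugo < Rhea < Sam < Tariq < Aiko < Isla < Quinn < Ava < Chen satisfies every listed relation, so no contradiction arises.

consistent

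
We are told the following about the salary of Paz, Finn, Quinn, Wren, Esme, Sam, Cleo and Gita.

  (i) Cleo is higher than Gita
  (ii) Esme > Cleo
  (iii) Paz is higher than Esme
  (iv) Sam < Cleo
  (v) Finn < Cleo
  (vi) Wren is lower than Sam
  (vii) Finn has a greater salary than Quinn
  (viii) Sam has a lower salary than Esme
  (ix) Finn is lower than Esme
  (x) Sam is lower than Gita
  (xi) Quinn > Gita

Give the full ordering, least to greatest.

Each adjacent pair is fixed by a given relation: Wren < Sam; Sam < Gita; Gita < Quinn; Quinn < Finn; Finn < Cleo; Cleo < Esme; Esme < Paz. Chaining them end to end gives the full order.

Wren < Sam < Gita < Quinn < Finn < Cleo < Esme < Paz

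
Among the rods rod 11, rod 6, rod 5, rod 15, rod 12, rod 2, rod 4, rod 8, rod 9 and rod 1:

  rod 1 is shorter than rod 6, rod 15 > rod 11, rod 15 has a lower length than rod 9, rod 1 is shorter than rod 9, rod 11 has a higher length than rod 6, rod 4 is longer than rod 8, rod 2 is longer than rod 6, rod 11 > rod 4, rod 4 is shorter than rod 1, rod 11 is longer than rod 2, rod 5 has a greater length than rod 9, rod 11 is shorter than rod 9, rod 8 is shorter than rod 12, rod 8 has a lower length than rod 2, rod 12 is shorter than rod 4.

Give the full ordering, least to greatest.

rod 8 < rod 12 < rod 4 < rod 1 < rod 6 < rod 2 < rod 11 < rod 15 < rod 9 < rod 5

Each adjacent pair is fixed by a given relation: rod 8 < rod 12; rod 12 < rod 4; rod 4 < rod 1; rod 1 < rod 6; rod 6 < rod 2; rod 2 < rod 11; rod 11 < rod 15; rod 15 < rod 9; rod 9 < rod 5. Chaining them end to end gives the full order.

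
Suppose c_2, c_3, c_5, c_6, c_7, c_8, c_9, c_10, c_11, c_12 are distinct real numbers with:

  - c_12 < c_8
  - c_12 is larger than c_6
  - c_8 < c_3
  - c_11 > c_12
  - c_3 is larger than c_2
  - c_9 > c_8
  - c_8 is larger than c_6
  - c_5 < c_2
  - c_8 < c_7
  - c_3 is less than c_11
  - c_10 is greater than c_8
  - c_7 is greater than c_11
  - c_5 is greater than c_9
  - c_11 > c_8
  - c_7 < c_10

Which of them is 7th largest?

Piecing the relations together gives one ordering: c_6 < c_12 < c_8 < c_9 < c_5 < c_2 < c_3 < c_11 < c_7 < c_10.
The 7th largest is c_9.

c_9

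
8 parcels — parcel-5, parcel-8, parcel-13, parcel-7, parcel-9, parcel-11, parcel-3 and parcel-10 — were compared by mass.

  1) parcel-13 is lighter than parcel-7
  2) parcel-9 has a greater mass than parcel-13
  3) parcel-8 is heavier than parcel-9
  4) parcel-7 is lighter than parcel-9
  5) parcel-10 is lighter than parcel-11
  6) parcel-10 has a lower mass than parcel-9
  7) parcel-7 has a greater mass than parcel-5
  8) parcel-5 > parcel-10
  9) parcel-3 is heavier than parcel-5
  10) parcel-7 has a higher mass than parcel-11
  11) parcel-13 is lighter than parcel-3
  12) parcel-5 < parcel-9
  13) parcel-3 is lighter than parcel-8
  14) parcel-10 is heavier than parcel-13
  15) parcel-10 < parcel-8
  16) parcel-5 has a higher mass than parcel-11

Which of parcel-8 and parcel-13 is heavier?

parcel-8

Following the relations from parcel-13: parcel-13 < parcel-10 < parcel-11 < parcel-5 < parcel-7 < parcel-9 < parcel-8.
So parcel-13 < parcel-8; parcel-8 is the heavier of the two.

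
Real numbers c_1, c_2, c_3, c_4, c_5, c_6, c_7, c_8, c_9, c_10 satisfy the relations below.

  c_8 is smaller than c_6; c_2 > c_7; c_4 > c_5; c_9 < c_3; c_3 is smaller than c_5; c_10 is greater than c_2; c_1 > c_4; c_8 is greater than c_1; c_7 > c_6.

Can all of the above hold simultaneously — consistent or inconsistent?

The single ordering c_9 < c_3 < c_5 < c_4 < c_1 < c_8 < c_6 < c_7 < c_2 < c_10 satisfies every listed relation, so no contradiction arises.

consistent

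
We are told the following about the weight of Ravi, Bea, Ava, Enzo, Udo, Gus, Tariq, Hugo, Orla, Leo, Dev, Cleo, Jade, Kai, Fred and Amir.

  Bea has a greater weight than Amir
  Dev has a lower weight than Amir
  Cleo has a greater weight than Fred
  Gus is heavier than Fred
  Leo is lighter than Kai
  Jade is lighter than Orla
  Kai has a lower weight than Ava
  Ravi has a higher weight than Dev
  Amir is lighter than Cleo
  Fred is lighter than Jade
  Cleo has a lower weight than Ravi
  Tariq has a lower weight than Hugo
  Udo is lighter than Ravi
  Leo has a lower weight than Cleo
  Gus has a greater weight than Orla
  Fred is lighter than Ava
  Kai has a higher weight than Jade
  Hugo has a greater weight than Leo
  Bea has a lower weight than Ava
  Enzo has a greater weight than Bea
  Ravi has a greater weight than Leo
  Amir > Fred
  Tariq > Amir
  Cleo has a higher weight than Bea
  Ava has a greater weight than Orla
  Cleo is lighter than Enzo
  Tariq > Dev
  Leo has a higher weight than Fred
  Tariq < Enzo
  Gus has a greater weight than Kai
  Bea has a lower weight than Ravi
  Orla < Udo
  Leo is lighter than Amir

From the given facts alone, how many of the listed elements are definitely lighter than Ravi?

Directly below Ravi: Dev, Leo, Bea, Udo, Cleo.
One step further: Fred, Orla, Amir (8 so far).
One step further: Jade (9 so far).
Nothing else is reachable below Ravi; 9 in all.

9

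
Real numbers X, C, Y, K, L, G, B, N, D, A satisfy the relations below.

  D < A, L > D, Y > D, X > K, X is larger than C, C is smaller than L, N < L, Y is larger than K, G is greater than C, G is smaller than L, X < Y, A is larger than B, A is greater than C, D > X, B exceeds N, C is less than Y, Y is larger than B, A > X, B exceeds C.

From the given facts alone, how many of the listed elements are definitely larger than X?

From X the given relations immediately reach D, A, Y.
From those, L — 4 in total.
No other element is forced above X by the given relations, so the count is 4.

4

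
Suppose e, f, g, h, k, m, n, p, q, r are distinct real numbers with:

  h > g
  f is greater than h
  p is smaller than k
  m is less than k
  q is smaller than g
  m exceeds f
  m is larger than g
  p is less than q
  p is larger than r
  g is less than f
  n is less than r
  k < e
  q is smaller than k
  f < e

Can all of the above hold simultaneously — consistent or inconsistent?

consistent

The single ordering n < r < p < q < g < h < f < m < k < e satisfies every listed relation, so no contradiction arises.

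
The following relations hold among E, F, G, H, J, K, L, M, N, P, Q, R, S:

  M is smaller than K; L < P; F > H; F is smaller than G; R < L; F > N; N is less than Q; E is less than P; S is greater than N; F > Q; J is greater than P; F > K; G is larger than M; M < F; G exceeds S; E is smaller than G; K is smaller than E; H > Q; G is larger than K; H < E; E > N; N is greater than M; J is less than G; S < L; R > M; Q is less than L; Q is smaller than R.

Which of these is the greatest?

Chaining downward from G: directly below it, M, K, S, E, F, J; then N, Q, H, P; then L; then R.
That covers every other element, and nothing is given above G, so G is the greatest.

G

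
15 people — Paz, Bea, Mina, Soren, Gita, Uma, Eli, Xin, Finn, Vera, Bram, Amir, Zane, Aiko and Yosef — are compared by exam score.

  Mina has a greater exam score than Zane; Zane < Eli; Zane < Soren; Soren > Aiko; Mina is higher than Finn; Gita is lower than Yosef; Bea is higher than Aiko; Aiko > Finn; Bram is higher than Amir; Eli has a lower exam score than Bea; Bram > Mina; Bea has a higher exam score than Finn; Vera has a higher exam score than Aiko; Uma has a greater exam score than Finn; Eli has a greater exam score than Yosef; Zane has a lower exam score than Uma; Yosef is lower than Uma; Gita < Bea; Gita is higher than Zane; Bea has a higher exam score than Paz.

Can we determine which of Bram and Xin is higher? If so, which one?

undetermined

Following every chain through Xin: nothing is chained to Xin.
Bram is not reached, and no chain runs the other way from Bram to Xin.
So the given relations leave the order of Xin and Bram undetermined.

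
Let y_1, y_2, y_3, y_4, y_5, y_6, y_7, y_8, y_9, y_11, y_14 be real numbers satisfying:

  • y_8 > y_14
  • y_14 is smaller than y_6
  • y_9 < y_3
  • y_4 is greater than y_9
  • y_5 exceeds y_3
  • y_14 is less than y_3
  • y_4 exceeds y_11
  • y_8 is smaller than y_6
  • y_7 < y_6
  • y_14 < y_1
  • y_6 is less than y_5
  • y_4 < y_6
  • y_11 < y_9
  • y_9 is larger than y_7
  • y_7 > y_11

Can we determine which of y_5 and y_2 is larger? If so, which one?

Following every chain through y_2: nothing is chained to y_2.
y_5 is not reached, and no chain runs the other way from y_5 to y_2.
So the given relations leave the order of y_2 and y_5 undetermined.

undetermined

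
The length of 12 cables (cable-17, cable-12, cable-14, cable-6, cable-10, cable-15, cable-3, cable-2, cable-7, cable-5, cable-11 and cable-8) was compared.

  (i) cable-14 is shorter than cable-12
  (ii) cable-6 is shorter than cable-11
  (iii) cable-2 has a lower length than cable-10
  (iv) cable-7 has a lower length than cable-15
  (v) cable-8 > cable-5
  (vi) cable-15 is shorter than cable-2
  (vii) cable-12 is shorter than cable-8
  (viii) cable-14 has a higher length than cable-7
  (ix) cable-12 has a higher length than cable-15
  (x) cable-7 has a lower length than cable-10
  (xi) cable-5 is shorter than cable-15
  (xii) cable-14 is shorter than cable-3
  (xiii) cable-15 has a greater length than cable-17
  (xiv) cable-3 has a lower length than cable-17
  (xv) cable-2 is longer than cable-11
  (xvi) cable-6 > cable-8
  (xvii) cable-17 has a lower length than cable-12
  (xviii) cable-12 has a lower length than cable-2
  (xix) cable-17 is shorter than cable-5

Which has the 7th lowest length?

The consecutive relations fix a unique order: cable-7 < cable-14 < cable-3 < cable-17 < cable-5 < cable-15 < cable-12 < cable-8 < cable-6 < cable-11 < cable-2 < cable-10.
Counting 7 from the smallest end gives cable-12.

cable-12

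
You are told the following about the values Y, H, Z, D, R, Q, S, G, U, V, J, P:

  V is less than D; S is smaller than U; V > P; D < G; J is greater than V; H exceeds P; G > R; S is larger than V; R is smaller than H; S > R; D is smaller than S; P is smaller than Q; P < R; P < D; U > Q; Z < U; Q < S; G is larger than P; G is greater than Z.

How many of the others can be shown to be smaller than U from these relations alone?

From U the given relations immediately reach Z, Q, S.
From those, P, R, V, D — 7 in total.
Nothing else is reachable below U; 7 in all.

7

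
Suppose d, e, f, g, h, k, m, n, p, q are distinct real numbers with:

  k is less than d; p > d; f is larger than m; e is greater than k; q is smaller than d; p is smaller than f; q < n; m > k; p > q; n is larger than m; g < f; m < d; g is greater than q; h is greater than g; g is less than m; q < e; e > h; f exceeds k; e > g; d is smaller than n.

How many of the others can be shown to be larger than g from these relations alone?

7

Directly above g: m, h, e, f.
One step further: d, n (6 so far).
One step further: p (7 so far).
Nothing else is reachable above g; 7 in all.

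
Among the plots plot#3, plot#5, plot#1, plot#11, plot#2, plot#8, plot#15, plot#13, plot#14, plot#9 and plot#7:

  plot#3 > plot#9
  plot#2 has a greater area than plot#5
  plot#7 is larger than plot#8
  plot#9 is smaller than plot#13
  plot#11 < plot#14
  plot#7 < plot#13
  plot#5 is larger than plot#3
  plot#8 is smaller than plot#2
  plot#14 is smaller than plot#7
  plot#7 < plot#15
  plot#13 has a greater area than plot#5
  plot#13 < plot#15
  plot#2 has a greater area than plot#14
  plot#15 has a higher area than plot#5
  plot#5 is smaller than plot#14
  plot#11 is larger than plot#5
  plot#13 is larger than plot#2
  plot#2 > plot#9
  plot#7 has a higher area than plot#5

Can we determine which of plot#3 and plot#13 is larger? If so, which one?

plot#13

plot#3 < plot#5 and plot#5 < plot#11 give plot#3 < plot#11.
With plot#11 < plot#14: plot#3 < plot#5 < plot#11 < plot#14.
Then plot#14 < plot#2 extends the chain to plot#2.
Then plot#2 < plot#13 extends the chain to plot#13.
So plot#13 is larger.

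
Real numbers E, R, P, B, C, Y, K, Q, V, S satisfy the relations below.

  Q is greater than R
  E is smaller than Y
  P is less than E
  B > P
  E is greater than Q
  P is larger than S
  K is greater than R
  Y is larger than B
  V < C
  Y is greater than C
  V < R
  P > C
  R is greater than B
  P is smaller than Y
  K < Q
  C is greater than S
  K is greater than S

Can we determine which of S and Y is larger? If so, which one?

S < C and C < P give S < P.
With P < B: S < C < P < B.
With B < R: S < C < P < B < R.
With R < K: S < C < P < B < R < K.
With K < Q: S < C < P < B < R < K < Q.
Then Q < E extends the chain to E.
Then E < Y extends the chain to Y.
So Y is larger.

Y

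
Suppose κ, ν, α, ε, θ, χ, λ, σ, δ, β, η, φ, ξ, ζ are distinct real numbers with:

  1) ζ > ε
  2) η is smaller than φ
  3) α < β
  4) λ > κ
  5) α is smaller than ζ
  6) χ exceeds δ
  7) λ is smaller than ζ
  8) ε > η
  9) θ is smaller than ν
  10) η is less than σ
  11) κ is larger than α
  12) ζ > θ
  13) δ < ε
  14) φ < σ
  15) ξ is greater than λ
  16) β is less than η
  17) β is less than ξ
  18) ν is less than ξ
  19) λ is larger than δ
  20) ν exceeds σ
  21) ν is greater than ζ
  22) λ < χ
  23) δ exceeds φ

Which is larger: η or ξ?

η < φ and φ < δ give η < δ.
With δ < ε: η < φ < δ < ε.
With ε < ζ: η < φ < δ < ε < ζ.
Then ζ < ν extends the chain to ν.
Then ν < ξ extends the chain to ξ.
So η < ξ; ξ is the larger of the two.

ξ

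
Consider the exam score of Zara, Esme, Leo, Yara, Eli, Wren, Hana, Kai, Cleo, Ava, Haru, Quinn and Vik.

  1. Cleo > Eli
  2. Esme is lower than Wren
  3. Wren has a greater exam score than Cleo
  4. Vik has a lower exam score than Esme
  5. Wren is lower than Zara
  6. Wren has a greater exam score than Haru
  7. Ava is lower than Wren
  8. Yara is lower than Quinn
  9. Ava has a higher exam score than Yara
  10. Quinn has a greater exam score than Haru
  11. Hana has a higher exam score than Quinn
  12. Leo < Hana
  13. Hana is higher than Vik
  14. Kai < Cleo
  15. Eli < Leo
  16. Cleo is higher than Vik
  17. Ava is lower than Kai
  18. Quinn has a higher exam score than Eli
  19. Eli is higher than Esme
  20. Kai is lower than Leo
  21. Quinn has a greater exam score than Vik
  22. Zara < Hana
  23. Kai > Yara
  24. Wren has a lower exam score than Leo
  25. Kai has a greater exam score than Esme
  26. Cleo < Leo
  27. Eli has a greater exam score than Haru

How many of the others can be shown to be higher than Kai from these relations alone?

5

The elements the relations force above Kai are Cleo, Wren, Leo, Zara, Hana — no chain reaches any other.
That is 5.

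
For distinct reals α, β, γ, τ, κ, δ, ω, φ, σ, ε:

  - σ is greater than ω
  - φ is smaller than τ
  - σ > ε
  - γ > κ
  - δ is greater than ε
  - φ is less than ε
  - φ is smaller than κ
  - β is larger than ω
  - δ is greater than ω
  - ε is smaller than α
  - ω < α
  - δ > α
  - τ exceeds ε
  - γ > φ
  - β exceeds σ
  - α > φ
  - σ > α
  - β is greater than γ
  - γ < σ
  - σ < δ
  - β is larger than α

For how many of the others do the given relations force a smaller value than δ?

Directly below δ: ε, ω, α, σ.
One step further: φ, γ (6 so far).
One step further: κ (7 so far).
Nothing else is reachable below δ; 7 in all.

7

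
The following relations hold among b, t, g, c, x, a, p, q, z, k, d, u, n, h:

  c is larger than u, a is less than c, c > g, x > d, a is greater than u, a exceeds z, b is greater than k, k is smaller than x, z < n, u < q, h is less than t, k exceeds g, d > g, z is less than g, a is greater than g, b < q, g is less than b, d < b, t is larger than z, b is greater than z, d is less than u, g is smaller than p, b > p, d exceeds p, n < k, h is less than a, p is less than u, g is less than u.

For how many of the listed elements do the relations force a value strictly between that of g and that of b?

The relations place g below b. An element lies strictly between them when it is forced above g and also forced below b.
Above g: {k, p, d, u, a, q, x, c}. Below b: {z, n, k, p, d}.
Intersection: {k, p, d} — 3.

3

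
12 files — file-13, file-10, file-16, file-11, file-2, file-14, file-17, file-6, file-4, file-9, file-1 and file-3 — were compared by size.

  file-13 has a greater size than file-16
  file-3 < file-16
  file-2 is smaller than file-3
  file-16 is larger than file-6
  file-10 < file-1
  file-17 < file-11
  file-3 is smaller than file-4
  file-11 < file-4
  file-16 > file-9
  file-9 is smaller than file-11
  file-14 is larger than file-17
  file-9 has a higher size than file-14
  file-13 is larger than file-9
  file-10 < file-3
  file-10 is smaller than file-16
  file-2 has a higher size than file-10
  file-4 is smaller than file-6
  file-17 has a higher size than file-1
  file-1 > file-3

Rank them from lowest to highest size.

Each adjacent pair is fixed by a given relation: file-10 < file-2; file-2 < file-3; file-3 < file-1; file-1 < file-17; file-17 < file-14; file-14 < file-9; file-9 < file-11; file-11 < file-4; file-4 < file-6; file-6 < file-16; file-16 < file-13. Chaining them end to end gives the full order.

file-10 < file-2 < file-3 < file-1 < file-17 < file-14 < file-9 < file-11 < file-4 < file-6 < file-16 < file-13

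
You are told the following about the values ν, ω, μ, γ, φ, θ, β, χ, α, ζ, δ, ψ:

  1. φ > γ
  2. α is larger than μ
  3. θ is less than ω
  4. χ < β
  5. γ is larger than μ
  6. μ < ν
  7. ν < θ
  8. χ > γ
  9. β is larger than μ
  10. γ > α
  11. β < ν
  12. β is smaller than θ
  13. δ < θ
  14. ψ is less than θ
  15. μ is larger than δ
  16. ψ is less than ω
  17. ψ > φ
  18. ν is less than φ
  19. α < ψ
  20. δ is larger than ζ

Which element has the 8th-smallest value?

ν

The consecutive relations fix a unique order: ζ < δ < μ < α < γ < χ < β < ν < φ < ψ < θ < ω.
The 8th smallest is ν.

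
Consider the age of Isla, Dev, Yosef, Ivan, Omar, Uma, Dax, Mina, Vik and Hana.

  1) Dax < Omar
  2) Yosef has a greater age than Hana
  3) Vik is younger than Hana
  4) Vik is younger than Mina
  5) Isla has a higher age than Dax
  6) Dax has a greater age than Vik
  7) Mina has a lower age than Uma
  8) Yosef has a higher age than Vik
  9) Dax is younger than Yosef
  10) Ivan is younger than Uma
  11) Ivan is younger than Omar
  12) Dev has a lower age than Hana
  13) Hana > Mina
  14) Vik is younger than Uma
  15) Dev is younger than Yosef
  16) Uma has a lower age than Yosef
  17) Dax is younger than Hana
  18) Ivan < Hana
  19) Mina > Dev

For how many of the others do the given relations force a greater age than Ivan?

From Ivan the given relations immediately reach Hana, Uma, Omar.
From those, Yosef — 4 in total.
Nothing else is reachable above Ivan; 4 in all.

4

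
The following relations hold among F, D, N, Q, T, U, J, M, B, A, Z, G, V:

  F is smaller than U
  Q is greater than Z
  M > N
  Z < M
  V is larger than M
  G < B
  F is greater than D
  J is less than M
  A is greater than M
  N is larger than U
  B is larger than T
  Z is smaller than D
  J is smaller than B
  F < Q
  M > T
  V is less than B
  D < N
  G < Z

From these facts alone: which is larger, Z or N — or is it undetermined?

Z < D < F < U < N, by transitivity through D, F, U.
So N is larger.

N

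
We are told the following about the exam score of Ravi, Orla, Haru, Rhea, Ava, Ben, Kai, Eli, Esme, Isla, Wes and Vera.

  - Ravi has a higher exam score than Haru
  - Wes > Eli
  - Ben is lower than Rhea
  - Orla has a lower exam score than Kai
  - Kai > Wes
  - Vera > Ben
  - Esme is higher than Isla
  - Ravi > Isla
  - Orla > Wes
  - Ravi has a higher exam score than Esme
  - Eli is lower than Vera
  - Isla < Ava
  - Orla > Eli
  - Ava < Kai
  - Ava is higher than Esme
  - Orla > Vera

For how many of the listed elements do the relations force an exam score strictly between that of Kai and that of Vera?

1

Chaining upward from Vera reaches: Orla.
Chaining downward from Kai reaches: Eli, Ben, Wes, Isla, Orla, Esme, Ava.
Strictly between Vera and Kai are those in both lists: Orla — 1 element.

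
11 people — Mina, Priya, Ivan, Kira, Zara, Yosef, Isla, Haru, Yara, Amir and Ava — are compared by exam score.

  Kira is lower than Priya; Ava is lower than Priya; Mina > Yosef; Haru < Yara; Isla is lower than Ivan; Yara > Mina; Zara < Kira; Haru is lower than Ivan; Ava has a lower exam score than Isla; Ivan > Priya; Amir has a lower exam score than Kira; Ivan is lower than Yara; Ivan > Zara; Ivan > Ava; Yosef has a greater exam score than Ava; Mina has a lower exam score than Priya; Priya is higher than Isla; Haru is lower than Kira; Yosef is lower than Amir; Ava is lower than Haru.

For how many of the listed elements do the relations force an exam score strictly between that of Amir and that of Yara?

The relations place Amir below Yara. An element lies strictly between them when it is forced above Amir and also forced below Yara.
Above Amir: {Kira, Priya, Ivan}. Below Yara: {Ava, Zara, Yosef, Mina, Haru, Kira, Isla, Priya, Ivan}.
Intersection: {Kira, Priya, Ivan} — 3.

3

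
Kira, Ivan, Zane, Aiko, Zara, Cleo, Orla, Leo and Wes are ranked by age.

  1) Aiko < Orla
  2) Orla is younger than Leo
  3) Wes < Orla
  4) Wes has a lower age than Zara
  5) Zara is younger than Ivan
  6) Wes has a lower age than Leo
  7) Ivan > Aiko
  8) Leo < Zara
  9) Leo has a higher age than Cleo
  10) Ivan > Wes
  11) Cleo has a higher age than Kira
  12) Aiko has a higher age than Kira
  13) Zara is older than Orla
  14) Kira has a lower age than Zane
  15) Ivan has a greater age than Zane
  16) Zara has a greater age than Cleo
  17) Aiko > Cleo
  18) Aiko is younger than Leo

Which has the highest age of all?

Chaining downward from Ivan: directly below it, Wes, Aiko, Zane, Zara; then Kira, Cleo, Orla, Leo.
That covers every other element, and nothing is given above Ivan, so Ivan is the highest age.

Ivan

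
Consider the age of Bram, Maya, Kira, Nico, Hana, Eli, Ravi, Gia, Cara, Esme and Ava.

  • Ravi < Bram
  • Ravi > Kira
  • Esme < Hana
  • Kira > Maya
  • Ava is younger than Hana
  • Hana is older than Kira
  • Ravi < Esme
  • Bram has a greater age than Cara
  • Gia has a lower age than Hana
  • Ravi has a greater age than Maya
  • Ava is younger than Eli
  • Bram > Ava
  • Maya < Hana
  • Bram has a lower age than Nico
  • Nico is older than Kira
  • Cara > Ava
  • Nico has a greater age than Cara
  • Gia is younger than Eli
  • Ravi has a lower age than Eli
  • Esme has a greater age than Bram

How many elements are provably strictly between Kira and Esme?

Chaining upward from Kira reaches: Ravi, Bram, Nico, Hana, Eli.
Chaining downward from Esme reaches: Maya, Ava, Ravi, Cara, Bram.
Strictly between Kira and Esme are those in both lists: Ravi, Bram — 2 elements.

2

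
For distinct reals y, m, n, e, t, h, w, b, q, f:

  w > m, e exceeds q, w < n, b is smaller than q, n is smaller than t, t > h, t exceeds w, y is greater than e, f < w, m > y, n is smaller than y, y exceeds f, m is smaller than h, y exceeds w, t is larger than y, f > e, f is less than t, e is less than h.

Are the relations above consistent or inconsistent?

Chaining the given relations yields w < n < y < m, so w < m. But one relation states m < w. These cannot both hold.

inconsistent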